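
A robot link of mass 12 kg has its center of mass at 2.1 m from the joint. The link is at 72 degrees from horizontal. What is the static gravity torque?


tau = m*g*L*cos(angle)
= 12 * 9.81 * 2.1 * cos(72 deg)
= 12 * 9.81 * 2.1 * 0.309
= 76.3927 Nm


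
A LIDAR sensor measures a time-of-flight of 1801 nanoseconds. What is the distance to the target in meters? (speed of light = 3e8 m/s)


tof = 1801 ns = 1.801e-06 s
dist = c * tof / 2
= 3e8 * 1.801e-06 / 2
= 270.15 m


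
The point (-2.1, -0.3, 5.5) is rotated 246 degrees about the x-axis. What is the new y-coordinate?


Rotation about x-axis: y' = y*cos(theta) - z*sin(theta)
= -0.3 * -0.4067 - 5.5 * -0.9135
= 5.1465


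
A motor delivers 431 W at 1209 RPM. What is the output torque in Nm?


omega = 1209 * 2*pi/60 = 126.6062 rad/s
tau = P / omega = 431 / 126.6062
= 3.4043 Nm


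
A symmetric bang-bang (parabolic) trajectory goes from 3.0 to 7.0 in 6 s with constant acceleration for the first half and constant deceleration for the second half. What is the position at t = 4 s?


Symmetric rest-to-rest: each phase covers (pf-p0)/2 in time T/2. 0.5*a*(T/2)^2 = (pf-p0)/2 => a = 4*(pf-p0)/T^2
a = 4*(7.0-3.0)/6^2 = 0.4444
t = 4 is in the deceleration phase (t > T/2).
p = pf - 0.5*a*(T-t)^2 = 7.0 - 0.5*0.4444*2^2
= 6.1111


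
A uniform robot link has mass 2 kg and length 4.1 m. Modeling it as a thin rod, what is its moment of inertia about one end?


I = (1/3) * m * L^2
= (1/3) * 2 * 4.1^2
= 0.333333 * 2 * 16.81
= 11.2067 kg*m^2


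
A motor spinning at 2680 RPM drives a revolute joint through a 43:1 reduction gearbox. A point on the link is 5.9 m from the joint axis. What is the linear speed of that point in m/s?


omega_motor = 2680 * 2*pi/60 = 280.6489 rad/s
omega_joint = omega_motor / 43 = 6.5267 rad/s
v = omega_joint * r = 6.5267 * 5.9
= 38.5076 m/s


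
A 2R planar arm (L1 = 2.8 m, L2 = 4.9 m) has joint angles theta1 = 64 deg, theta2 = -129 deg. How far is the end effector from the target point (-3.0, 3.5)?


End effector via forward kinematics:
x = L1*cos(t1) + L2*cos(t1+t2) = 3.2983
y = L1*sin(t1) + L2*sin(t1+t2) = -1.9243
Distance to target:
d = sqrt((-3.0 - 3.2983)^2 + (3.5 - -1.9243)^2)
= sqrt(39.6682 + 29.4229)
= 8.3121 m


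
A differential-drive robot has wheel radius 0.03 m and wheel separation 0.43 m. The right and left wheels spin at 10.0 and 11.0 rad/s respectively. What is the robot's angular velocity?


vR = r*wR = 0.03*10.0 = 0.3 m/s
vL = r*wL = 0.03*11.0 = 0.33 m/s
v = (vR+vL)/2 = 0.315 m/s
omega = (vR-vL)/L = -0.0698 rad/s
angular velocity = -0.0698 rad/s


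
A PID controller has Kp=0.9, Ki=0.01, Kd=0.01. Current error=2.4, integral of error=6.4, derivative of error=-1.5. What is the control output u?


u = Kp*e + Ki*int(e) + Kd*de/dt
= 0.9*2.4 + 0.01*6.4 + 0.01*(-1.5)
= 2.16 + 0.064 + -0.015
= 2.209


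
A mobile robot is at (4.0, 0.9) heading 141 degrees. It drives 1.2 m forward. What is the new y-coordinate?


y_new = y0 + d*sin(theta)
= 0.9 + 1.2*sin(141)
= 0.9 + 0.7552
= 1.6552


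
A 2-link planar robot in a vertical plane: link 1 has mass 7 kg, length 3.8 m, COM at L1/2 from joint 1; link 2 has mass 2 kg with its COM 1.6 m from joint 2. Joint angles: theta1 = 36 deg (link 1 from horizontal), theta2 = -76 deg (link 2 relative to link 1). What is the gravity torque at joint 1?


Horizontal distance from joint 1 to link-1 COM:
  x_c1 = (L1/2)*cos(t1) = 1.9 * 0.809 = 1.5371 m
Horizontal distance from joint 1 to link-2 COM:
  x_c2 = L1*cos(t1) + Lc2*cos(t1+t2)
       = 3.8*0.809 + 1.6*0.766 = 4.2999 m
tau1 = m1*g*x_c1 + m2*g*x_c2
     = 7*9.81*1.5371 + 2*9.81*4.2999
     = 105.5549 + 84.3647
     = 189.9196 Nm


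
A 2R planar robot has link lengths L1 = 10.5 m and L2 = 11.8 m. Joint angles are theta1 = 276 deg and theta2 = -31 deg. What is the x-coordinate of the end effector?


Convert angles to radians: theta1 = 4.8171, theta2 = -0.5411
x = L1*cos(theta1) + L2*cos(theta1+theta2)
x = 1.0975 + -4.9869
x = -3.8893


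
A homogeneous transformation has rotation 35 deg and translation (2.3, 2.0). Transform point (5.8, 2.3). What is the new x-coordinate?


x' = cos(theta)*px - sin(theta)*py + tx
= 0.8192*5.8 - 0.5736*2.3 + 2.3
= 5.7319


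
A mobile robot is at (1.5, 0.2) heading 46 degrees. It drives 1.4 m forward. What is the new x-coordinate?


x_new = x0 + d*cos(theta)
= 1.5 + 1.4*cos(46)
= 1.5 + 0.9725
= 2.4725


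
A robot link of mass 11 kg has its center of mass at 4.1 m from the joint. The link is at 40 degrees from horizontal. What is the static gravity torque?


tau = m*g*L*cos(angle)
= 11 * 9.81 * 4.1 * cos(40 deg)
= 11 * 9.81 * 4.1 * 0.766
= 338.9218 Nm


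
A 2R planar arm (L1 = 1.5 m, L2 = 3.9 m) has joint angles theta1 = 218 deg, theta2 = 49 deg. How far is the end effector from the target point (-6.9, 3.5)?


End effector via forward kinematics:
x = L1*cos(t1) + L2*cos(t1+t2) = -1.3861
y = L1*sin(t1) + L2*sin(t1+t2) = -4.8181
Distance to target:
d = sqrt((-6.9 - -1.3861)^2 + (3.5 - -4.8181)^2)
= sqrt(30.4028 + 69.1916)
= 9.9797 m


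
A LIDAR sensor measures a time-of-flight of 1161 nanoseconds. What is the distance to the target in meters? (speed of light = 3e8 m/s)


tof = 1161 ns = 1.161e-06 s
dist = c * tof / 2
= 3e8 * 1.161e-06 / 2
= 174.15 m


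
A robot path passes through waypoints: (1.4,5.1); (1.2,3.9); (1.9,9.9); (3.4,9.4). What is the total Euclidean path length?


Segment lengths:
  seg1 = sqrt((-0.2)^2 + (-1.2)^2) = 1.2166
  seg2 = sqrt((0.7)^2 + (6.0)^2) = 6.0407
  seg3 = sqrt((1.5)^2 + (-0.5)^2) = 1.5811
Total = 8.8384


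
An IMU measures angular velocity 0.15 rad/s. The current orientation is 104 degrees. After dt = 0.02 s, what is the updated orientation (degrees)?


delta_theta = w * dt = 0.15 * 0.02 = 0.003 rad
= 0.1719 deg
theta_new = 104 + 0.1719 = 104.1719 deg


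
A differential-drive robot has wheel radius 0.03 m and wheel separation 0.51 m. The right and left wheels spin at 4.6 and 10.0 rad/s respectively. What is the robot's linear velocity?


vR = r*wR = 0.03*4.6 = 0.138 m/s
vL = r*wL = 0.03*10.0 = 0.3 m/s
v = (vR+vL)/2 = 0.219 m/s
omega = (vR-vL)/L = -0.3176 rad/s
linear velocity = 0.219 m/s


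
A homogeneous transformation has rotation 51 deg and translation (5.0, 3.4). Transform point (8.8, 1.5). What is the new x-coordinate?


x' = cos(theta)*px - sin(theta)*py + tx
= 0.6293*8.8 - 0.7771*1.5 + 5.0
= 9.3723


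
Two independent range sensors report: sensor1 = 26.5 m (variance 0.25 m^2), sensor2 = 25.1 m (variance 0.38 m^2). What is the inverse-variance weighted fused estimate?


w1 = (1/var1) / (1/var1 + 1/var2)
   = 4.0 / (4.0 + 2.6316) = 0.6032
w2 = 1 - w1 = 0.3968
fused = w1*s1 + w2*s2 = 15.9841 + 9.9603
= 25.9444 m


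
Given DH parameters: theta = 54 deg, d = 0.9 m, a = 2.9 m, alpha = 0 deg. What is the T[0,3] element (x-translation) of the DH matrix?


T[0,3] = a * cos(theta)
= 2.9 * cos(54 deg)
= 2.9 * 0.5878
= 1.7046


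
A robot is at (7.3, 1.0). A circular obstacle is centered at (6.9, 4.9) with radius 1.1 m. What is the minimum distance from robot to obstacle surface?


center_dist = sqrt((7.3-6.9)^2 + (1.0-4.9)^2)
= sqrt(0.16 + 15.21)
= 3.9205
min_dist = center_dist - radius = 3.9205 - 1.1 = 2.8205 m


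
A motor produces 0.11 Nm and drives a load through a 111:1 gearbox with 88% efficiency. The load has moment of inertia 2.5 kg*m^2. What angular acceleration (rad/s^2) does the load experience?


tau_out = tau_motor * N * eta
= 0.11 * 111 * 0.88 = 10.7448 Nm
alpha = tau_out / I = 10.7448 / 2.5
= 4.2979 rad/s^2


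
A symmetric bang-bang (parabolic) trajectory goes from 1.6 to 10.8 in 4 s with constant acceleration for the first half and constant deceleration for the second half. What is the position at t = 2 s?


Symmetric rest-to-rest: each phase covers (pf-p0)/2 in time T/2. 0.5*a*(T/2)^2 = (pf-p0)/2 => a = 4*(pf-p0)/T^2
a = 4*(10.8-1.6)/4^2 = 2.3
t = 2 is in the acceleration phase (t <= T/2).
p = p0 + 0.5*a*t^2 = 1.6 + 0.5*2.3*2^2
= 6.2


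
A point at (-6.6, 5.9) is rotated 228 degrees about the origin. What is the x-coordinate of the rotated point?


x' = x*cos(theta) - y*sin(theta)
cos(228 deg) = -0.6691, sin(228 deg) = -0.7431
x' = -6.6 * -0.6691 - 5.9 * -0.7431
= 4.4163 - -4.3846
= 8.8008


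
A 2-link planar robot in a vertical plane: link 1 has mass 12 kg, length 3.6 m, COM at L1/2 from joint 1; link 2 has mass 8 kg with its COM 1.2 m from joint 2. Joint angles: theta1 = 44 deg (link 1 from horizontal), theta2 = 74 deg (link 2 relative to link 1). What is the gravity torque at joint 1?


Horizontal distance from joint 1 to link-1 COM:
  x_c1 = (L1/2)*cos(t1) = 1.8 * 0.7193 = 1.2948 m
Horizontal distance from joint 1 to link-2 COM:
  x_c2 = L1*cos(t1) + Lc2*cos(t1+t2)
       = 3.6*0.7193 + 1.2*-0.4695 = 2.0263 m
tau1 = m1*g*x_c1 + m2*g*x_c2
     = 12*9.81*1.2948 + 8*9.81*2.0263
     = 152.4252 + 159.0207
     = 311.4459 Nm


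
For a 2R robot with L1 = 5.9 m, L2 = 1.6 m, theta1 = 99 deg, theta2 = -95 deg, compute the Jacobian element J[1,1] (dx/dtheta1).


J[1,1] = -L1*sin(t1) - L2*sin(t1+t2)
= -5.9*sin(99) - 1.6*sin(4)
= -5.939


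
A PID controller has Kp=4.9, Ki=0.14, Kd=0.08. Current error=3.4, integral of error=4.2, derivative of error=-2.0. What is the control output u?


u = Kp*e + Ki*int(e) + Kd*de/dt
= 4.9*3.4 + 0.14*4.2 + 0.08*(-2.0)
= 16.66 + 0.588 + -0.16
= 17.088


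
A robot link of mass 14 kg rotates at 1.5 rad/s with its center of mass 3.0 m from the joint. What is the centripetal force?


F = m * omega^2 * r
= 14 * 1.5^2 * 3.0
= 14 * 2.25 * 3.0
= 94.5 N


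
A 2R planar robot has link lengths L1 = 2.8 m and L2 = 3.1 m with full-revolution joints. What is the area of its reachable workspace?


r_max = L1 + L2 = 5.9 m
r_min = |L1 - L2| = 0.3 m
Area = pi*(r_max^2 - r_min^2)
= pi*(34.81 - 0.09)
= pi * 34.72
= 109.0761 m^2


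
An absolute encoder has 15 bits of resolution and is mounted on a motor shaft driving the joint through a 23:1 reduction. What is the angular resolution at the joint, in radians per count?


counts = 2^15 = 32768
effective counts at joint = 32768 * 23 = 753664
resolution = 2*pi / 753664
= 8.3369e-06 rad/count


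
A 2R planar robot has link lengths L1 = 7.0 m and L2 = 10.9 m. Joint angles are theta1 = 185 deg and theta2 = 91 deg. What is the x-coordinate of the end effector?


Convert angles to radians: theta1 = 3.2289, theta2 = 1.5882
x = L1*cos(theta1) + L2*cos(theta1+theta2)
x = -6.9734 + 1.1394
x = -5.834


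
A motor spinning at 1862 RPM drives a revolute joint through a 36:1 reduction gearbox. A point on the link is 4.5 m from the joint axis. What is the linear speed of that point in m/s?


omega_motor = 1862 * 2*pi/60 = 194.9882 rad/s
omega_joint = omega_motor / 36 = 5.4163 rad/s
v = omega_joint * r = 5.4163 * 4.5
= 24.3735 m/s


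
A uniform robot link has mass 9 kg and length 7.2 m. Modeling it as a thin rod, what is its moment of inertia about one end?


I = (1/3) * m * L^2
= (1/3) * 9 * 7.2^2
= 0.333333 * 9 * 51.84
= 155.52 kg*m^2


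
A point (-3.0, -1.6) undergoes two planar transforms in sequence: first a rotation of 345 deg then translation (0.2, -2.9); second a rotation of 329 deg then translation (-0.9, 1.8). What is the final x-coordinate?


After transform 1:
x1 = cos(345)*-3.0 - sin(345)*-1.6 + 0.2 = -3.1119
y1 = sin(345)*-3.0 + cos(345)*-1.6 + -2.9 = -3.669
After transform 2:
x2 = cos(329)*-3.1119 - sin(329)*-3.669 + -0.9
= -5.4571


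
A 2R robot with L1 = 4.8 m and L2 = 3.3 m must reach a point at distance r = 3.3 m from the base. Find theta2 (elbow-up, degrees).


cos(theta2) = (r^2 - L1^2 - L2^2) / (2*L1*L2)
cos(theta2) = (10.89 - 23.04 - 10.89) / 31.68
cos(theta2) = -0.727273
theta2 = 136.6582 degrees


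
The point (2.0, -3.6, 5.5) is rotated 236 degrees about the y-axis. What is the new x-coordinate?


Rotation about y-axis: x' = x*cos(theta) + z*sin(theta)
= 2.0 * -0.5592 + 5.5 * -0.829
= -5.6781


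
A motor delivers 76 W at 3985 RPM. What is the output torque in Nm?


omega = 3985 * 2*pi/60 = 417.3082 rad/s
tau = P / omega = 76 / 417.3082
= 0.1821 Nm


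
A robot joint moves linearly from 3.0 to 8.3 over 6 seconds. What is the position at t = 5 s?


s = t/T = 5/6 = 0.8333
p(t) = p0 + (pf-p0)*s
= 3.0 + (8.3 - 3.0) * 0.8333
= 7.4167


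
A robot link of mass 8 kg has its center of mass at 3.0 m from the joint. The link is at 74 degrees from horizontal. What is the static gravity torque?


tau = m*g*L*cos(angle)
= 8 * 9.81 * 3.0 * cos(74 deg)
= 8 * 9.81 * 3.0 * 0.2756
= 64.8961 Nm


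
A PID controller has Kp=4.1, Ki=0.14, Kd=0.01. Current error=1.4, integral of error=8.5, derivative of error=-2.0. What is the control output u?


u = Kp*e + Ki*int(e) + Kd*de/dt
= 4.1*1.4 + 0.14*8.5 + 0.01*(-2.0)
= 5.74 + 1.19 + -0.02
= 6.91


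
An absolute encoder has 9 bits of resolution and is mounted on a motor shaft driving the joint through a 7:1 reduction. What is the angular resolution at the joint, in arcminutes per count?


counts = 2^9 = 512
effective counts at joint = 512 * 7 = 3584
resolution = 360*60 / 3584
= 6.0268 arcmin/count


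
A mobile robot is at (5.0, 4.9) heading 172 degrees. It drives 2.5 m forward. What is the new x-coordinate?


x_new = x0 + d*cos(theta)
= 5.0 + 2.5*cos(172)
= 5.0 + -2.4757
= 2.5243


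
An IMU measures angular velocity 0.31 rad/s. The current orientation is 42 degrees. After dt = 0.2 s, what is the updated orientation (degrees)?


delta_theta = w * dt = 0.31 * 0.2 = 0.062 rad
= 3.5523 deg
theta_new = 42 + 3.5523 = 45.5523 deg


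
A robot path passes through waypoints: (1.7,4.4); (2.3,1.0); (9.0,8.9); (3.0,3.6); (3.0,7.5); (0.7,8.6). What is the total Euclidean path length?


Segment lengths:
  seg1 = sqrt((0.6)^2 + (-3.4)^2) = 3.4525
  seg2 = sqrt((6.7)^2 + (7.9)^2) = 10.3586
  seg3 = sqrt((-6.0)^2 + (-5.3)^2) = 8.0056
  seg4 = sqrt((0.0)^2 + (3.9)^2) = 3.9
  seg5 = sqrt((-2.3)^2 + (1.1)^2) = 2.5495
Total = 28.2662


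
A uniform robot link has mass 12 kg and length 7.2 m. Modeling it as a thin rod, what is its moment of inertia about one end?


I = (1/3) * m * L^2
= (1/3) * 12 * 7.2^2
= 0.333333 * 12 * 51.84
= 207.36 kg*m^2


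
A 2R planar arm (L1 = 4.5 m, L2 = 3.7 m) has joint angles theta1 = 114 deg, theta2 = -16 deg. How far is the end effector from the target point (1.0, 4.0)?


End effector via forward kinematics:
x = L1*cos(t1) + L2*cos(t1+t2) = -2.3453
y = L1*sin(t1) + L2*sin(t1+t2) = 7.7749
Distance to target:
d = sqrt((1.0 - -2.3453)^2 + (4.0 - 7.7749)^2)
= sqrt(11.1907 + 14.2502)
= 5.0439 m


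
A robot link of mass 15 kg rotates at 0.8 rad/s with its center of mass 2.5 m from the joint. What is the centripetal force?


F = m * omega^2 * r
= 15 * 0.8^2 * 2.5
= 15 * 0.64 * 2.5
= 24.0 N


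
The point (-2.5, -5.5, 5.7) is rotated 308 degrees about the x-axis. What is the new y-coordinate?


Rotation about x-axis: y' = y*cos(theta) - z*sin(theta)
= -5.5 * 0.6157 - 5.7 * -0.788
= 1.1055


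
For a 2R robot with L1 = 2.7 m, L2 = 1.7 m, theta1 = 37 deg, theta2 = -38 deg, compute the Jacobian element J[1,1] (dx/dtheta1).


J[1,1] = -L1*sin(t1) - L2*sin(t1+t2)
= -2.7*sin(37) - 1.7*sin(-1)
= -1.5952


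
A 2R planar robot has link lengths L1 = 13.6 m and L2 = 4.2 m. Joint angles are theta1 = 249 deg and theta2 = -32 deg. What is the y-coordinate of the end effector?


Convert angles to radians: theta1 = 4.3459, theta2 = -0.5585
y = L1*sin(theta1) + L2*sin(theta1+theta2)
y = -12.6967 + -2.5276
y = -15.2243


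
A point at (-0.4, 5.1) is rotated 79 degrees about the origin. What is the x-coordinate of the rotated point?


x' = x*cos(theta) - y*sin(theta)
cos(79 deg) = 0.1908, sin(79 deg) = 0.9816
x' = -0.4 * 0.1908 - 5.1 * 0.9816
= -0.0763 - 5.0063
= -5.0826


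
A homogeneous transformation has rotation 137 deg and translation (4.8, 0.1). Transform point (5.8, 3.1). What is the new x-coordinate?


x' = cos(theta)*px - sin(theta)*py + tx
= -0.7314*5.8 - 0.682*3.1 + 4.8
= -1.556


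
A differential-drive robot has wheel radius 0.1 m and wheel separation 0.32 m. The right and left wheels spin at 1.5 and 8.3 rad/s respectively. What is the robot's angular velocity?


vR = r*wR = 0.1*1.5 = 0.15 m/s
vL = r*wL = 0.1*8.3 = 0.83 m/s
v = (vR+vL)/2 = 0.49 m/s
omega = (vR-vL)/L = -2.125 rad/s
angular velocity = -2.125 rad/s


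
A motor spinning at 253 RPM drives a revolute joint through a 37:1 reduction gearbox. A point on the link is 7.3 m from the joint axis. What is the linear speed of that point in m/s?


omega_motor = 253 * 2*pi/60 = 26.4941 rad/s
omega_joint = omega_motor / 37 = 0.7161 rad/s
v = omega_joint * r = 0.7161 * 7.3
= 5.2272 m/s


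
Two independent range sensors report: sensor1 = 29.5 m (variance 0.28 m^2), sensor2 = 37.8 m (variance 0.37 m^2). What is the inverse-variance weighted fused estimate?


w1 = (1/var1) / (1/var1 + 1/var2)
   = 3.5714 / (3.5714 + 2.7027) = 0.5692
w2 = 1 - w1 = 0.4308
fused = w1*s1 + w2*s2 = 16.7923 + 16.2831
= 33.0754 m


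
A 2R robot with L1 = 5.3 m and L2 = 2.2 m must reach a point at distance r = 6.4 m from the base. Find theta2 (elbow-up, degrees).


cos(theta2) = (r^2 - L1^2 - L2^2) / (2*L1*L2)
cos(theta2) = (40.96 - 28.09 - 4.84) / 23.32
cos(theta2) = 0.34434
theta2 = 69.8585 degrees


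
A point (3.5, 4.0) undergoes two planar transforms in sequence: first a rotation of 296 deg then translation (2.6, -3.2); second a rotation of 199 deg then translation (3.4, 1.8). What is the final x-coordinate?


After transform 1:
x1 = cos(296)*3.5 - sin(296)*4.0 + 2.6 = 7.7295
y1 = sin(296)*3.5 + cos(296)*4.0 + -3.2 = -4.5923
After transform 2:
x2 = cos(199)*7.7295 - sin(199)*-4.5923 + 3.4
= -5.4035


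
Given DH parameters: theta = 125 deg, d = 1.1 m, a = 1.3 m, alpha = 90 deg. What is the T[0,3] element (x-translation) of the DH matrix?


T[0,3] = a * cos(theta)
= 1.3 * cos(125 deg)
= 1.3 * -0.5736
= -0.7456


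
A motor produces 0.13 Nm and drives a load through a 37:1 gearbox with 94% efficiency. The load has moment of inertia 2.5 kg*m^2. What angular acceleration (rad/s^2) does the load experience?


tau_out = tau_motor * N * eta
= 0.13 * 37 * 0.94 = 4.5214 Nm
alpha = tau_out / I = 4.5214 / 2.5
= 1.8086 rad/s^2


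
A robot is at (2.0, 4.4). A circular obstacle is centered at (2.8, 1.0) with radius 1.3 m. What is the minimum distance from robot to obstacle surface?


center_dist = sqrt((2.0-2.8)^2 + (4.4-1.0)^2)
= sqrt(0.64 + 11.56)
= 3.4928
min_dist = center_dist - radius = 3.4928 - 1.3 = 2.1928 m


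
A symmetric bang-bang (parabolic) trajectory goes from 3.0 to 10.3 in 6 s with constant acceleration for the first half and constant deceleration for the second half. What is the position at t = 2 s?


Symmetric rest-to-rest: each phase covers (pf-p0)/2 in time T/2. 0.5*a*(T/2)^2 = (pf-p0)/2 => a = 4*(pf-p0)/T^2
a = 4*(10.3-3.0)/6^2 = 0.8111
t = 2 is in the acceleration phase (t <= T/2).
p = p0 + 0.5*a*t^2 = 3.0 + 0.5*0.8111*2^2
= 4.6222


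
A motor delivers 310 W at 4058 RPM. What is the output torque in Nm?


omega = 4058 * 2*pi/60 = 424.9528 rad/s
tau = P / omega = 310 / 424.9528
= 0.7295 Nm


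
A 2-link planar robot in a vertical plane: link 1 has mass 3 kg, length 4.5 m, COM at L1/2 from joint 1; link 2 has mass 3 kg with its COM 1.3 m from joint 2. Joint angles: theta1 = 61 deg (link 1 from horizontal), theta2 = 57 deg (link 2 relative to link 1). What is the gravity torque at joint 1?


Horizontal distance from joint 1 to link-1 COM:
  x_c1 = (L1/2)*cos(t1) = 2.25 * 0.4848 = 1.0908 m
Horizontal distance from joint 1 to link-2 COM:
  x_c2 = L1*cos(t1) + Lc2*cos(t1+t2)
       = 4.5*0.4848 + 1.3*-0.4695 = 1.5713 m
tau1 = m1*g*x_c1 + m2*g*x_c2
     = 3*9.81*1.0908 + 3*9.81*1.5713
     = 32.1029 + 46.2442
     = 78.3471 Nm


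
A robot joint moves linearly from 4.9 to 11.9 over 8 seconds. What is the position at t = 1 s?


s = t/T = 1/8 = 0.125
p(t) = p0 + (pf-p0)*s
= 4.9 + (11.9 - 4.9) * 0.125
= 5.775


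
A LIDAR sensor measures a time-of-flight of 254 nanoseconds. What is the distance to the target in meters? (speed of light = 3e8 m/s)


tof = 254 ns = 2.54e-07 s
dist = c * tof / 2
= 3e8 * 2.54e-07 / 2
= 38.1 m


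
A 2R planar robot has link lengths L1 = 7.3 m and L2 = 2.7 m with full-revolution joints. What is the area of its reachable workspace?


r_max = L1 + L2 = 10.0 m
r_min = |L1 - L2| = 4.6 m
Area = pi*(r_max^2 - r_min^2)
= pi*(100.0 - 21.16)
= pi * 78.84
= 247.6832 m^2


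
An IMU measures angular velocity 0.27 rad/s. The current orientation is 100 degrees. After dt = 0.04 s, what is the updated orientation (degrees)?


delta_theta = w * dt = 0.27 * 0.04 = 0.0108 rad
= 0.6188 deg
theta_new = 100 + 0.6188 = 100.6188 deg


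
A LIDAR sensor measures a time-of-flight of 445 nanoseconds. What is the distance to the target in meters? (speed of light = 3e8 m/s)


tof = 445 ns = 4.45e-07 s
dist = c * tof / 2
= 3e8 * 4.45e-07 / 2
= 66.75 m


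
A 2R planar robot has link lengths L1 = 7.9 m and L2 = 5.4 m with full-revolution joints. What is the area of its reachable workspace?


r_max = L1 + L2 = 13.3 m
r_min = |L1 - L2| = 2.5 m
Area = pi*(r_max^2 - r_min^2)
= pi*(176.89 - 6.25)
= pi * 170.64
= 536.0814 m^2


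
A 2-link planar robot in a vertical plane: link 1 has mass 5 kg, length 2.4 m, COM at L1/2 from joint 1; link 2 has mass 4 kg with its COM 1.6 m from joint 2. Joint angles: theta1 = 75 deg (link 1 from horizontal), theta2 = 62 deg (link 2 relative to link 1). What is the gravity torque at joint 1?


Horizontal distance from joint 1 to link-1 COM:
  x_c1 = (L1/2)*cos(t1) = 1.2 * 0.2588 = 0.3106 m
Horizontal distance from joint 1 to link-2 COM:
  x_c2 = L1*cos(t1) + Lc2*cos(t1+t2)
       = 2.4*0.2588 + 1.6*-0.7314 = -0.549 m
tau1 = m1*g*x_c1 + m2*g*x_c2
     = 5*9.81*0.3106 + 4*9.81*-0.549
     = 15.2341 + -21.5428
     = -6.3087 Nm


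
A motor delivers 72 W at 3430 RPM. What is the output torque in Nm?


omega = 3430 * 2*pi/60 = 359.1888 rad/s
tau = P / omega = 72 / 359.1888
= 0.2005 Nm


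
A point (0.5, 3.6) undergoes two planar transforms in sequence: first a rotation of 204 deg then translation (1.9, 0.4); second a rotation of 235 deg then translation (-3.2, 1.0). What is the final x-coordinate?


After transform 1:
x1 = cos(204)*0.5 - sin(204)*3.6 + 1.9 = 2.9075
y1 = sin(204)*0.5 + cos(204)*3.6 + 0.4 = -3.0921
After transform 2:
x2 = cos(235)*2.9075 - sin(235)*-3.0921 + -3.2
= -7.4006


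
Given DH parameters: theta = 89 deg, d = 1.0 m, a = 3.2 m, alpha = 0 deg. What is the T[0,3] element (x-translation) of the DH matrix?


T[0,3] = a * cos(theta)
= 3.2 * cos(89 deg)
= 3.2 * 0.0175
= 0.0558


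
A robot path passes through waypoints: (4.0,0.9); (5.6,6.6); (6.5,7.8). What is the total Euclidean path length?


Segment lengths:
  seg1 = sqrt((1.6)^2 + (5.7)^2) = 5.9203
  seg2 = sqrt((0.9)^2 + (1.2)^2) = 1.5
Total = 7.4203


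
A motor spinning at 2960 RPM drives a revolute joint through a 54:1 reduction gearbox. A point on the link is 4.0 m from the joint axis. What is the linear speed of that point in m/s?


omega_motor = 2960 * 2*pi/60 = 309.9705 rad/s
omega_joint = omega_motor / 54 = 5.7402 rad/s
v = omega_joint * r = 5.7402 * 4.0
= 22.9608 m/s


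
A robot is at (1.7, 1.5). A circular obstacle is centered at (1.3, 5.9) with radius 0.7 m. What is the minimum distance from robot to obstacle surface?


center_dist = sqrt((1.7-1.3)^2 + (1.5-5.9)^2)
= sqrt(0.16 + 19.36)
= 4.4181
min_dist = center_dist - radius = 4.4181 - 0.7 = 3.7181 m


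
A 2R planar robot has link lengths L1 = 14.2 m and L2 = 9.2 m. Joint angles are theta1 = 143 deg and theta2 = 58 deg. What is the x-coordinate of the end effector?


Convert angles to radians: theta1 = 2.4958, theta2 = 1.0123
x = L1*cos(theta1) + L2*cos(theta1+theta2)
x = -11.3406 + -8.5889
x = -19.9296


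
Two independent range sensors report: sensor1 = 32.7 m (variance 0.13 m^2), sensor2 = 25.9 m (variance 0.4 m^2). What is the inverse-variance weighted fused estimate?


w1 = (1/var1) / (1/var1 + 1/var2)
   = 7.6923 / (7.6923 + 2.5) = 0.7547
w2 = 1 - w1 = 0.2453
fused = w1*s1 + w2*s2 = 24.6792 + 6.3528
= 31.0321 m


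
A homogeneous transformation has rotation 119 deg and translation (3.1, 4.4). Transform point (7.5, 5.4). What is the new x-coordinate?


x' = cos(theta)*px - sin(theta)*py + tx
= -0.4848*7.5 - 0.8746*5.4 + 3.1
= -5.259


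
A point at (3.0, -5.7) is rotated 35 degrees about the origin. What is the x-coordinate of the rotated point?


x' = x*cos(theta) - y*sin(theta)
cos(35 deg) = 0.8192, sin(35 deg) = 0.5736
x' = 3.0 * 0.8192 - -5.7 * 0.5736
= 2.4575 - -3.2694
= 5.7268


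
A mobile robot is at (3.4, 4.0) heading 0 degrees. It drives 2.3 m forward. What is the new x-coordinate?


x_new = x0 + d*cos(theta)
= 3.4 + 2.3*cos(0)
= 3.4 + 2.3
= 5.7


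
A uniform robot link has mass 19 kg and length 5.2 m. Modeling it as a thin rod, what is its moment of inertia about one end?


I = (1/3) * m * L^2
= (1/3) * 19 * 5.2^2
= 0.333333 * 19 * 27.04
= 171.2533 kg*m^2


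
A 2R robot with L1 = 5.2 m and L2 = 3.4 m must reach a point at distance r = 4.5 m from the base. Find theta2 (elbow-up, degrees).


cos(theta2) = (r^2 - L1^2 - L2^2) / (2*L1*L2)
cos(theta2) = (20.25 - 27.04 - 11.56) / 35.36
cos(theta2) = -0.518948
theta2 = 121.2617 degrees


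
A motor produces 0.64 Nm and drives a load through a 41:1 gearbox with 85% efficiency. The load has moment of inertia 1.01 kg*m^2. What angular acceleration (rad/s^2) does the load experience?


tau_out = tau_motor * N * eta
= 0.64 * 41 * 0.85 = 22.304 Nm
alpha = tau_out / I = 22.304 / 1.01
= 22.0832 rad/s^2


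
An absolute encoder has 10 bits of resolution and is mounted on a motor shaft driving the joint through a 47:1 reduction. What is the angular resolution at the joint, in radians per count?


counts = 2^10 = 1024
effective counts at joint = 1024 * 47 = 48128
resolution = 2*pi / 48128
= 1.3055e-04 rad/count


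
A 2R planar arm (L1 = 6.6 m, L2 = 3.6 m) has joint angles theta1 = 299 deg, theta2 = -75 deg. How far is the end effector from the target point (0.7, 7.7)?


End effector via forward kinematics:
x = L1*cos(t1) + L2*cos(t1+t2) = 0.6101
y = L1*sin(t1) + L2*sin(t1+t2) = -8.2733
Distance to target:
d = sqrt((0.7 - 0.6101)^2 + (7.7 - -8.2733)^2)
= sqrt(0.0081 + 255.145)
= 15.9735 m


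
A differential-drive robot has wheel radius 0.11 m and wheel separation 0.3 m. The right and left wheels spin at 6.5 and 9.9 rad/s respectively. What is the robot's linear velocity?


vR = r*wR = 0.11*6.5 = 0.715 m/s
vL = r*wL = 0.11*9.9 = 1.089 m/s
v = (vR+vL)/2 = 0.902 m/s
omega = (vR-vL)/L = -1.2467 rad/s
linear velocity = 0.902 m/s


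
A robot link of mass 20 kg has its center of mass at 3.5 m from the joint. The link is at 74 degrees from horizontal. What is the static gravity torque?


tau = m*g*L*cos(angle)
= 20 * 9.81 * 3.5 * cos(74 deg)
= 20 * 9.81 * 3.5 * 0.2756
= 189.2802 Nm


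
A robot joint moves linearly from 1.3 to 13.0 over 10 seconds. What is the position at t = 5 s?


s = t/T = 5/10 = 0.5
p(t) = p0 + (pf-p0)*s
= 1.3 + (13.0 - 1.3) * 0.5
= 7.15


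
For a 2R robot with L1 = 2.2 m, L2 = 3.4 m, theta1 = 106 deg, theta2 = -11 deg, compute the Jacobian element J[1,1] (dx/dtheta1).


J[1,1] = -L1*sin(t1) - L2*sin(t1+t2)
= -2.2*sin(106) - 3.4*sin(95)
= -5.5018


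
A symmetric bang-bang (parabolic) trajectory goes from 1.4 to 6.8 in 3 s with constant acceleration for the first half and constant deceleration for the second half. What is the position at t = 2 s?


Symmetric rest-to-rest: each phase covers (pf-p0)/2 in time T/2. 0.5*a*(T/2)^2 = (pf-p0)/2 => a = 4*(pf-p0)/T^2
a = 4*(6.8-1.4)/3^2 = 2.4
t = 2 is in the deceleration phase (t > T/2).
p = pf - 0.5*a*(T-t)^2 = 6.8 - 0.5*2.4*1^2
= 5.6


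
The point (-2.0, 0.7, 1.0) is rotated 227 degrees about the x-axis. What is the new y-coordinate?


Rotation about x-axis: y' = y*cos(theta) - z*sin(theta)
= 0.7 * -0.682 - 1.0 * -0.7314
= 0.254


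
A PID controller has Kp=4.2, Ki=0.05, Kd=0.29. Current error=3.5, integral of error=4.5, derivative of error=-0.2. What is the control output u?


u = Kp*e + Ki*int(e) + Kd*de/dt
= 4.2*3.5 + 0.05*4.5 + 0.29*(-0.2)
= 14.7 + 0.225 + -0.058
= 14.867


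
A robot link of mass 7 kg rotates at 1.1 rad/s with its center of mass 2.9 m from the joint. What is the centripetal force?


F = m * omega^2 * r
= 7 * 1.1^2 * 2.9
= 7 * 1.21 * 2.9
= 24.563 N


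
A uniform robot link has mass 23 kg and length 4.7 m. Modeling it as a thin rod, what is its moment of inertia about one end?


I = (1/3) * m * L^2
= (1/3) * 23 * 4.7^2
= 0.333333 * 23 * 22.09
= 169.3567 kg*m^2


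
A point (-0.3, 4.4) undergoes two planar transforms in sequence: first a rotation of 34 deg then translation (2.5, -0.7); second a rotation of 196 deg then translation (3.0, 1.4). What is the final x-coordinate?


After transform 1:
x1 = cos(34)*-0.3 - sin(34)*4.4 + 2.5 = -0.2092
y1 = sin(34)*-0.3 + cos(34)*4.4 + -0.7 = 2.78
After transform 2:
x2 = cos(196)*-0.2092 - sin(196)*2.78 + 3.0
= 3.9673


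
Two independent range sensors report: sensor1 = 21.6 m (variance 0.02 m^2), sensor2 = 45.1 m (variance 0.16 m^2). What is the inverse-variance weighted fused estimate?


w1 = (1/var1) / (1/var1 + 1/var2)
   = 50.0 / (50.0 + 6.25) = 0.8889
w2 = 1 - w1 = 0.1111
fused = w1*s1 + w2*s2 = 19.2 + 5.0111
= 24.2111 m


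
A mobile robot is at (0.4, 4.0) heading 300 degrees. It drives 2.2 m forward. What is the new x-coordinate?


x_new = x0 + d*cos(theta)
= 0.4 + 2.2*cos(300)
= 0.4 + 1.1
= 1.5


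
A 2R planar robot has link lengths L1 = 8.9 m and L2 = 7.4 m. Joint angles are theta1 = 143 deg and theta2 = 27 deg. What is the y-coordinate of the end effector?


Convert angles to radians: theta1 = 2.4958, theta2 = 0.4712
y = L1*sin(theta1) + L2*sin(theta1+theta2)
y = 5.3562 + 1.285
y = 6.6412


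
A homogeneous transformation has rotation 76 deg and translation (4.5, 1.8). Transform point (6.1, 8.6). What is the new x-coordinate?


x' = cos(theta)*px - sin(theta)*py + tx
= 0.2419*6.1 - 0.9703*8.6 + 4.5
= -2.3688


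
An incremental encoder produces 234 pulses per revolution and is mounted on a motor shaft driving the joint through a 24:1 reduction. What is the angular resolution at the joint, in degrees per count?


counts per rev = 234
effective counts at joint = 234 * 24 = 5616
resolution = 360 / 5616
= 0.0641 deg/count


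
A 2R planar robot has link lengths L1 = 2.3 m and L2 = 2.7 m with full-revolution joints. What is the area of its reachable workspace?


r_max = L1 + L2 = 5.0 m
r_min = |L1 - L2| = 0.4 m
Area = pi*(r_max^2 - r_min^2)
= pi*(25.0 - 0.16)
= pi * 24.84
= 78.0372 m^2


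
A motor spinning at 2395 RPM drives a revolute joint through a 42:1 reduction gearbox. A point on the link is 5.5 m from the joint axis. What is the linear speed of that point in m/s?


omega_motor = 2395 * 2*pi/60 = 250.8038 rad/s
omega_joint = omega_motor / 42 = 5.9715 rad/s
v = omega_joint * r = 5.9715 * 5.5
= 32.8434 m/s


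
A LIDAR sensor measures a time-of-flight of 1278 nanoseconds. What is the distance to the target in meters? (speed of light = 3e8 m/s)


tof = 1278 ns = 1.278e-06 s
dist = c * tof / 2
= 3e8 * 1.278e-06 / 2
= 191.7 m


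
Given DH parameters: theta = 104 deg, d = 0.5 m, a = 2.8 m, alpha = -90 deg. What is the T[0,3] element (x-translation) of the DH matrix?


T[0,3] = a * cos(theta)
= 2.8 * cos(104 deg)
= 2.8 * -0.2419
= -0.6774


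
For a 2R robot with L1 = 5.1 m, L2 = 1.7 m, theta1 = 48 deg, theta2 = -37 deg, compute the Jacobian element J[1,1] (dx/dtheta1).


J[1,1] = -L1*sin(t1) - L2*sin(t1+t2)
= -5.1*sin(48) - 1.7*sin(11)
= -4.1144


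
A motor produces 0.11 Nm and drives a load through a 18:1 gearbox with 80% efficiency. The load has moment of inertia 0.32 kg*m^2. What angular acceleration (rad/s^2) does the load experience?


tau_out = tau_motor * N * eta
= 0.11 * 18 * 0.8 = 1.584 Nm
alpha = tau_out / I = 1.584 / 0.32
= 4.95 rad/s^2


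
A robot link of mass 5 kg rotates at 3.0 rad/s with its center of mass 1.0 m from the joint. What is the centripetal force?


F = m * omega^2 * r
= 5 * 3.0^2 * 1.0
= 5 * 9.0 * 1.0
= 45.0 N


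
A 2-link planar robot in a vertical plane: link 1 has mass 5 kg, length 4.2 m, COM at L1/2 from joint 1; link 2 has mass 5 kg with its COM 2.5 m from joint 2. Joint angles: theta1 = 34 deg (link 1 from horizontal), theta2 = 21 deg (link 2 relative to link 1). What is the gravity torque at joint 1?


Horizontal distance from joint 1 to link-1 COM:
  x_c1 = (L1/2)*cos(t1) = 2.1 * 0.829 = 1.741 m
Horizontal distance from joint 1 to link-2 COM:
  x_c2 = L1*cos(t1) + Lc2*cos(t1+t2)
       = 4.2*0.829 + 2.5*0.5736 = 4.9159 m
tau1 = m1*g*x_c1 + m2*g*x_c2
     = 5*9.81*1.741 + 5*9.81*4.9159
     = 85.395 + 241.1248
     = 326.5199 Nm


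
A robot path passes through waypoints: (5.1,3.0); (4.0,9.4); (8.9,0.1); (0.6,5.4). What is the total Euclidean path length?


Segment lengths:
  seg1 = sqrt((-1.1)^2 + (6.4)^2) = 6.4938
  seg2 = sqrt((4.9)^2 + (-9.3)^2) = 10.5119
  seg3 = sqrt((-8.3)^2 + (5.3)^2) = 9.8478
Total = 26.8536


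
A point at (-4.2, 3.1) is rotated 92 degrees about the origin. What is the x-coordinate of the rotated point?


x' = x*cos(theta) - y*sin(theta)
cos(92 deg) = -0.0349, sin(92 deg) = 0.9994
x' = -4.2 * -0.0349 - 3.1 * 0.9994
= 0.1466 - 3.0981
= -2.9515


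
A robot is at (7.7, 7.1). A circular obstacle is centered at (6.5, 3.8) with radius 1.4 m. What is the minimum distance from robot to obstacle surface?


center_dist = sqrt((7.7-6.5)^2 + (7.1-3.8)^2)
= sqrt(1.44 + 10.89)
= 3.5114
min_dist = center_dist - radius = 3.5114 - 1.4 = 2.1114 m


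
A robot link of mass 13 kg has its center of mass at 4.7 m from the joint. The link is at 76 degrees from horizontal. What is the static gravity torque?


tau = m*g*L*cos(angle)
= 13 * 9.81 * 4.7 * cos(76 deg)
= 13 * 9.81 * 4.7 * 0.2419
= 145.0058 Nm


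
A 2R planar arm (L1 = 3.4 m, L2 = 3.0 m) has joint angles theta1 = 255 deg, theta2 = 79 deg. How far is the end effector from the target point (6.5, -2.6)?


End effector via forward kinematics:
x = L1*cos(t1) + L2*cos(t1+t2) = 1.8164
y = L1*sin(t1) + L2*sin(t1+t2) = -4.5993
Distance to target:
d = sqrt((6.5 - 1.8164)^2 + (-2.6 - -4.5993)^2)
= sqrt(21.9361 + 3.997)
= 5.0925 m


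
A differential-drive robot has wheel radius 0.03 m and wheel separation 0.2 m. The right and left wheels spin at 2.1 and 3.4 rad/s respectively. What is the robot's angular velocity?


vR = r*wR = 0.03*2.1 = 0.063 m/s
vL = r*wL = 0.03*3.4 = 0.102 m/s
v = (vR+vL)/2 = 0.0825 m/s
omega = (vR-vL)/L = -0.195 rad/s
angular velocity = -0.195 rad/s


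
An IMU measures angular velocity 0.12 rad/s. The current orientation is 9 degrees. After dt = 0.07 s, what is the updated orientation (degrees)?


delta_theta = w * dt = 0.12 * 0.07 = 0.0084 rad
= 0.4813 deg
theta_new = 9 + 0.4813 = 9.4813 deg


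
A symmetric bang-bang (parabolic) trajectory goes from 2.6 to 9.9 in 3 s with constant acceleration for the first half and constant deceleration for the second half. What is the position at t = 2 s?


Symmetric rest-to-rest: each phase covers (pf-p0)/2 in time T/2. 0.5*a*(T/2)^2 = (pf-p0)/2 => a = 4*(pf-p0)/T^2
a = 4*(9.9-2.6)/3^2 = 3.2444
t = 2 is in the deceleration phase (t > T/2).
p = pf - 0.5*a*(T-t)^2 = 9.9 - 0.5*3.2444*1^2
= 8.2778


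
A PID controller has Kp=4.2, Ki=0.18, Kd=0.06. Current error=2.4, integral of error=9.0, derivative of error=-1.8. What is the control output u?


u = Kp*e + Ki*int(e) + Kd*de/dt
= 4.2*2.4 + 0.18*9.0 + 0.06*(-1.8)
= 10.08 + 1.62 + -0.108
= 11.592


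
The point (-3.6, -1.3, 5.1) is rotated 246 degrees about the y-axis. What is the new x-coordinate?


Rotation about y-axis: x' = x*cos(theta) + z*sin(theta)
= -3.6 * -0.4067 + 5.1 * -0.9135
= -3.1948


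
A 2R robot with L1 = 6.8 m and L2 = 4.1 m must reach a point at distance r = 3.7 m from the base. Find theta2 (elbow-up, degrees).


cos(theta2) = (r^2 - L1^2 - L2^2) / (2*L1*L2)
cos(theta2) = (13.69 - 46.24 - 16.81) / 55.76
cos(theta2) = -0.885222
theta2 = 152.2789 degrees


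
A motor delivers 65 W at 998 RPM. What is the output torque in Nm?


omega = 998 * 2*pi/60 = 104.5103 rad/s
tau = P / omega = 65 / 104.5103
= 0.6219 Nm


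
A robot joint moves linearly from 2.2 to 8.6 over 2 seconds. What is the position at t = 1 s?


s = t/T = 1/2 = 0.5
p(t) = p0 + (pf-p0)*s
= 2.2 + (8.6 - 2.2) * 0.5
= 5.4


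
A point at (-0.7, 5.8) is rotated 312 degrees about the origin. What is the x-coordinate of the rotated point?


x' = x*cos(theta) - y*sin(theta)
cos(312 deg) = 0.6691, sin(312 deg) = -0.7431
x' = -0.7 * 0.6691 - 5.8 * -0.7431
= -0.4684 - -4.3102
= 3.8418


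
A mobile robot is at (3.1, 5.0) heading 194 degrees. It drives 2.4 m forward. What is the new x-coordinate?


x_new = x0 + d*cos(theta)
= 3.1 + 2.4*cos(194)
= 3.1 + -2.3287
= 0.7713


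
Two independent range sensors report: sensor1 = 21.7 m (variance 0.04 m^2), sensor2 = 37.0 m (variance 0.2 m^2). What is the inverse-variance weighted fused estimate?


w1 = (1/var1) / (1/var1 + 1/var2)
   = 25.0 / (25.0 + 5.0) = 0.8333
w2 = 1 - w1 = 0.1667
fused = w1*s1 + w2*s2 = 18.0833 + 6.1667
= 24.25 m


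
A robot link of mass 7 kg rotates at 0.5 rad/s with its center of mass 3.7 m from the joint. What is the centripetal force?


F = m * omega^2 * r
= 7 * 0.5^2 * 3.7
= 7 * 0.25 * 3.7
= 6.475 N


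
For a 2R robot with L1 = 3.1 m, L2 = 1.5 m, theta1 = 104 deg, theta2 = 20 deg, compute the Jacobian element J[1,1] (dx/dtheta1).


J[1,1] = -L1*sin(t1) - L2*sin(t1+t2)
= -3.1*sin(104) - 1.5*sin(124)
= -4.2515


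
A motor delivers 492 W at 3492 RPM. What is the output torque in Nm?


omega = 3492 * 2*pi/60 = 365.6814 rad/s
tau = P / omega = 492 / 365.6814
= 1.3454 Nm


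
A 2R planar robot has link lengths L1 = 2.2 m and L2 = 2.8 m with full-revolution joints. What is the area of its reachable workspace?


r_max = L1 + L2 = 5.0 m
r_min = |L1 - L2| = 0.6 m
Area = pi*(r_max^2 - r_min^2)
= pi*(25.0 - 0.36)
= pi * 24.64
= 77.4088 m^2


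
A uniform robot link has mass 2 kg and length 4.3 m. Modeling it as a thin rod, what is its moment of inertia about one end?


I = (1/3) * m * L^2
= (1/3) * 2 * 4.3^2
= 0.333333 * 2 * 18.49
= 12.3267 kg*m^2


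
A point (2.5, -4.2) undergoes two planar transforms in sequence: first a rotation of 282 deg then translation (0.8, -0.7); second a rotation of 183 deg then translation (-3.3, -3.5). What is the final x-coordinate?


After transform 1:
x1 = cos(282)*2.5 - sin(282)*-4.2 + 0.8 = -2.7884
y1 = sin(282)*2.5 + cos(282)*-4.2 + -0.7 = -4.0186
After transform 2:
x2 = cos(183)*-2.7884 - sin(183)*-4.0186 + -3.3
= -0.7257


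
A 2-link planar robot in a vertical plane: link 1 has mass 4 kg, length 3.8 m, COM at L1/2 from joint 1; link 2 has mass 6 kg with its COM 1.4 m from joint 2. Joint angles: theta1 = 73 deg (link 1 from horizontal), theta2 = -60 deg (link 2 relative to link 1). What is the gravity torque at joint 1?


Horizontal distance from joint 1 to link-1 COM:
  x_c1 = (L1/2)*cos(t1) = 1.9 * 0.2924 = 0.5555 m
Horizontal distance from joint 1 to link-2 COM:
  x_c2 = L1*cos(t1) + Lc2*cos(t1+t2)
       = 3.8*0.2924 + 1.4*0.9744 = 2.4751 m
tau1 = m1*g*x_c1 + m2*g*x_c2
     = 4*9.81*0.5555 + 6*9.81*2.4751
     = 21.7981 + 145.6862
     = 167.4843 Nm


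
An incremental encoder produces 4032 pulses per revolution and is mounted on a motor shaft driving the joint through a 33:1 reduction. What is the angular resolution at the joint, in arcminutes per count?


counts per rev = 4032
effective counts at joint = 4032 * 33 = 133056
resolution = 360*60 / 133056
= 0.1623 arcmin/count
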